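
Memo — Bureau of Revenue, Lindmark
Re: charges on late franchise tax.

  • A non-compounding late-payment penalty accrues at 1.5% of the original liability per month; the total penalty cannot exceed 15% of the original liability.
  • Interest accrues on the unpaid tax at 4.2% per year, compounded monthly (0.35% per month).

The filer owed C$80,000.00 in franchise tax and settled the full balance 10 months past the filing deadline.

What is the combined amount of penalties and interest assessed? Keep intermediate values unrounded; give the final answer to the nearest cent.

Penalty (uncapped): 10 × 1.5% × C$80,000.00 = C$12,000.00; cap = 15% × C$80,000.00 = C$12,000.00 → penalty = C$12,000.00
Interest: C$80,000.00 × ((1 + 0.0035)^10 − 1) = C$80,000.00 × 0.0355564… = C$2,844.5141…
Penalties + interest = C$12,000.0000 + C$2,844.5141… = C$14,844.51

C$14,844.51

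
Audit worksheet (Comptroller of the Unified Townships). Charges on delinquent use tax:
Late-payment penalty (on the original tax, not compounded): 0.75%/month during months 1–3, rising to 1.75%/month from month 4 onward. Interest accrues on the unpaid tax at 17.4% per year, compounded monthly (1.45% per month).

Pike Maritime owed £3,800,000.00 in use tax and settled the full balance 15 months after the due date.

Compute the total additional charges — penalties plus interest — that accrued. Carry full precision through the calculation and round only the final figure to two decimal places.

Penalty, months 1–3: 3 × 0.75% × £3,800,000.00 = £85,500.00
Penalty, months 4–15: 12 × 1.75% × £3,800,000.00 = £798,000.00
Interest: £3,800,000.00 × ((1 + 0.0145)^15 − 1) = £3,800,000.00 × 0.2410257… = £915,897.6088…
Penalties + interest = £883,500.0000 + £915,897.6088… = £1,799,397.61

£1,799,397.61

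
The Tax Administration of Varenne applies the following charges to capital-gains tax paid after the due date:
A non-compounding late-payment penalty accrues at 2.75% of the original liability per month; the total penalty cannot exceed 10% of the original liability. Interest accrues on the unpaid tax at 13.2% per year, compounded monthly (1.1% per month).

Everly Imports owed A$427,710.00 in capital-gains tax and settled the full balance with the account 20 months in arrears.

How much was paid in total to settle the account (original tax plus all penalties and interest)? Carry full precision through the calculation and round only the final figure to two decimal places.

Penalty (uncapped): 20 × 2.75% × A$427,710.00 = A$235,240.50; cap = 10% × A$427,710.00 = A$42,771.00 → penalty = A$42,771.00
Interest: A$427,710.00 × ((1 + 0.011)^20 − 1) = A$427,710.00 × 0.2445808… = A$104,609.6723…
Total = A$427,710.00 + A$42,771.0000 + A$104,609.6723… = A$575,090.67

A$575,090.67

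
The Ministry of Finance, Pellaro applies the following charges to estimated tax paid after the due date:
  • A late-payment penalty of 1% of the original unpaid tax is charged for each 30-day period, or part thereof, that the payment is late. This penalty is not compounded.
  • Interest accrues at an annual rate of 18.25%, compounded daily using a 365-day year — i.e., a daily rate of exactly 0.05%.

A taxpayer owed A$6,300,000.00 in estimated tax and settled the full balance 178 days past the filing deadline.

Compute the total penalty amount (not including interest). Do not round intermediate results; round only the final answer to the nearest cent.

Penalty periods: ⌈178/30⌉ = 6; penalty = 6 × 1% × A$6,300,000.00 = A$378,000.00

A$378,000.00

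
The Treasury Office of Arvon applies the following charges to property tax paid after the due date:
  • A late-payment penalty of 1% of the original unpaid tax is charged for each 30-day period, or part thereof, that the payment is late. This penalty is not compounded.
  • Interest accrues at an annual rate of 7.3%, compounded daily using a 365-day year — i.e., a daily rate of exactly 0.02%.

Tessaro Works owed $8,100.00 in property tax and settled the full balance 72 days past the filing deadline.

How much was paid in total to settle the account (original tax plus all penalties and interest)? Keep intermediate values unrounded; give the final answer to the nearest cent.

Penalty periods: ⌈72/30⌉ = 3; penalty = 3 × 1% × $8,100.00 = $243.00
Interest: $8,100.00 × ((1 + 0.0002)^72 − 1) = $8,100.00 × 0.01450272… = $117.4720…
Total = $8,100.00 + $243.0000 + $117.4720… = $8,460.47

$8,460.47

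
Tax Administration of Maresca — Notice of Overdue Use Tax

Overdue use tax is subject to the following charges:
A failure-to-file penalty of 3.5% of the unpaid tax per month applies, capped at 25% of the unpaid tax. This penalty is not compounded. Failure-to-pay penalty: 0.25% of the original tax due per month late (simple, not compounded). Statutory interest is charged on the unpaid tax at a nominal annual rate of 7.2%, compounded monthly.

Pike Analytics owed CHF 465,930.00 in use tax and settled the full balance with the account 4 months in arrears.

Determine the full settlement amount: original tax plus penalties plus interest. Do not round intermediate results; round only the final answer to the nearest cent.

Failure-to-file: 4 × 3.5% × CHF 465,930.00 = CHF 65,230.20 (under the 25% cap)
Failure-to-pay penalty = 0.25% × CHF 465,930.00 × 4 mo = CHF 4,659.30
Interest (7.2%/yr ÷ 12 = 0.6%/month): CHF 465,930.00 × ((1 + 0.006)^4 − 1) = CHF 11,283.3640…
Total = CHF 465,930.00 + CHF 69,889.5000 + CHF 11,283.3640… = CHF 547,102.86

CHF 547,102.86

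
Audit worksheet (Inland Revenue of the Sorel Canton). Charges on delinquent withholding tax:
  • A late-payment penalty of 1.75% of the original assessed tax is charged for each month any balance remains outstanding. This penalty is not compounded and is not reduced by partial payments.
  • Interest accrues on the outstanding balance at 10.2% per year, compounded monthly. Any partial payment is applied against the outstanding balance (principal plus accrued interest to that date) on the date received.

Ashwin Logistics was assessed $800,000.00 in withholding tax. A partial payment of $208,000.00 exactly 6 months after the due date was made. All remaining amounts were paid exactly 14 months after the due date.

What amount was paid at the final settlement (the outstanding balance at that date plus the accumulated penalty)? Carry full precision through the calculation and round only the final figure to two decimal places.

$874,070.87

Monthly rate = 10.2% ÷ 12 = 0.85%
Balance at month 6: $800,000.0000 × (1 + 0.0085)^6 = $841,676.8889…
After $208,000.00 payment: $841,676.8889… − $208,000.00 = $633,676.8889…
Balance at month 14: $633,676.8889… × (1 + 0.0085)^8 = $678,070.8716…
Penalty: 14 × 1.75% × $800,000.00 = $196,000.00
Final settlement = outstanding balance + penalty = $678,070.8716… + $196,000.00 = $874,070.87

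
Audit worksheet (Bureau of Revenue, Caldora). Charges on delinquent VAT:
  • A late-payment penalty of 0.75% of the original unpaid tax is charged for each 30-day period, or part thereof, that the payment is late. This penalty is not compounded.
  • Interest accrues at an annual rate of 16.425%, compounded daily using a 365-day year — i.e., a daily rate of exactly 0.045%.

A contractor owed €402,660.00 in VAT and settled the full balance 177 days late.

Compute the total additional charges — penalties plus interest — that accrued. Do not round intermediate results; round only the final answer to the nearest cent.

€51,495.62

Penalty periods: ⌈177/30⌉ = 6; penalty = 6 × 0.75% × €402,660.00 = €18,119.70
Interest: €402,660.00 × ((1 + 0.00045)^177 − 1) = €402,660.00 × 0.08288858… = €33,375.9166…
Penalties + interest = €18,119.7000 + €33,375.9166… = €51,495.62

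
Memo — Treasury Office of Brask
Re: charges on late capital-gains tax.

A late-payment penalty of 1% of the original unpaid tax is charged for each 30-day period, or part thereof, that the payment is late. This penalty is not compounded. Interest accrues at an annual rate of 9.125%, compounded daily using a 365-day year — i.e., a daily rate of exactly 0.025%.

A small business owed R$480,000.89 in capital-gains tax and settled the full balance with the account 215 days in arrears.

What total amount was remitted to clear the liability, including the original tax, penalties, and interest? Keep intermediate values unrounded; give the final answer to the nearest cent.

R$544,903.57

Penalty periods: ⌈215/30⌉ = 8; penalty = 8 × 1% × R$480,000.89 = R$38,400.07…
Interest: R$480,000.89 × ((1 + 0.00025)^215 − 1) = R$480,000.89 × 0.05521368… = R$26,502.6133…
Total = R$480,000.89 + R$38,400.0712 + R$26,502.6133… = R$544,903.57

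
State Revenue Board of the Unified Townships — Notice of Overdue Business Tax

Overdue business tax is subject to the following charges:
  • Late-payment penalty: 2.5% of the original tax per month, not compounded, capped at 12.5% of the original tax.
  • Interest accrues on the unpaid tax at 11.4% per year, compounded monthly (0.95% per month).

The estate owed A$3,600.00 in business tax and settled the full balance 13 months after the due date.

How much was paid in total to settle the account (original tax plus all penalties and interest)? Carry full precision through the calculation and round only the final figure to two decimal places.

A$4,520.85

Penalty (uncapped): 13 × 2.5% × A$3,600.00 = A$1,170.00; cap = 12.5% × A$3,600.00 = A$450.00 → penalty = A$450.00
Interest: A$3,600.00 × ((1 + 0.0095)^13 − 1) = A$3,600.00 × 0.1307906… = A$470.8463…
Total = A$3,600.00 + A$450.0000 + A$470.8463… = A$4,520.85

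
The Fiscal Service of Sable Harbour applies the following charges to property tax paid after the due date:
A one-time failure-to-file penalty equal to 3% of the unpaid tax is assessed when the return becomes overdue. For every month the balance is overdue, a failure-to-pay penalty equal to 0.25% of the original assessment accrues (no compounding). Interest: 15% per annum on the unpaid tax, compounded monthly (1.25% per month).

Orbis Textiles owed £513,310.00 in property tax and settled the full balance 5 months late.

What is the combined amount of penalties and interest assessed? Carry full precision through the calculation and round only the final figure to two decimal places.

Failure-to-file penalty: 3% × £513,310.00 = £15,399.30
Failure-to-pay penalty: 5 × 0.25% × £513,310.00 = £6,416.38…
Interest: £513,310.00 × ((1 + 0.0125)^5 − 1) = £513,310.00 × 0.0640822… = £32,894.0103…
Penalties + interest = £21,815.6750 + £32,894.0103… = £54,709.69

£54,709.69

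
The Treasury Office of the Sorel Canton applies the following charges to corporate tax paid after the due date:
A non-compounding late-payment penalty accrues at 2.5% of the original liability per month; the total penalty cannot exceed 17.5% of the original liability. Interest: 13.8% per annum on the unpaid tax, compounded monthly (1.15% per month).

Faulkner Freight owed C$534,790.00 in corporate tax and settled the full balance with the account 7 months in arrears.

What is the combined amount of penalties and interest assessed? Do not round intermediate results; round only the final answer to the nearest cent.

C$138,152.89

Penalty (uncapped): 7 × 2.5% × C$534,790.00 = C$93,588.25; cap = 17.5% × C$534,790.00 = C$93,588.25 → penalty = C$93,588.25
Interest: C$534,790.00 × ((1 + 0.0115)^7 − 1) = C$534,790.00 × 0.0833311… = C$44,564.6374…
Penalties + interest = C$93,588.2500 + C$44,564.6374… = C$138,152.89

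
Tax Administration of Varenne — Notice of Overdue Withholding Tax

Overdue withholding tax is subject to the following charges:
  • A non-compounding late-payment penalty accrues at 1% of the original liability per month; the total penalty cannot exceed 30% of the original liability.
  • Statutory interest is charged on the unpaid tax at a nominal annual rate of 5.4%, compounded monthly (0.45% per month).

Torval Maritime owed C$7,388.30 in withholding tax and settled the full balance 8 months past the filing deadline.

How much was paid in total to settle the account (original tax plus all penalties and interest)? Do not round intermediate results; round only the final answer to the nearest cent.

Penalty: 8 × 1% × C$7,388.30 = C$591.06… (below the 30% cap of C$2,216.49)
Interest: C$7,388.30 × ((1 + 0.0045)^8 − 1) = C$7,388.30 × 0.0365721… = C$270.2059…
Total = C$7,388.30 + C$591.0640 + C$270.2059… = C$8,249.57

C$8,249.57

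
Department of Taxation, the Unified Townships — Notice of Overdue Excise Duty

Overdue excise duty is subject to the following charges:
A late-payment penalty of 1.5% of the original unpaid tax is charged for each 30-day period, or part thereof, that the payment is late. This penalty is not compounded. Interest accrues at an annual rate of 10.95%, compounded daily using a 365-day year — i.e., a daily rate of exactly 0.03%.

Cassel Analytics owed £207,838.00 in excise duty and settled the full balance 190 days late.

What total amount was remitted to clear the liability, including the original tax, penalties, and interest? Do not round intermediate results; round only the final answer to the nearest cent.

Penalty periods: ⌈190/30⌉ = 7; penalty = 7 × 1.5% × £207,838.00 = £21,822.99
Interest: £207,838.00 × ((1 + 0.0003)^190 − 1) = £207,838.00 × 0.05864676… = £12,189.0255…
Total = £207,838.00 + £21,822.9900 + £12,189.0255… = £241,850.02

£241,850.02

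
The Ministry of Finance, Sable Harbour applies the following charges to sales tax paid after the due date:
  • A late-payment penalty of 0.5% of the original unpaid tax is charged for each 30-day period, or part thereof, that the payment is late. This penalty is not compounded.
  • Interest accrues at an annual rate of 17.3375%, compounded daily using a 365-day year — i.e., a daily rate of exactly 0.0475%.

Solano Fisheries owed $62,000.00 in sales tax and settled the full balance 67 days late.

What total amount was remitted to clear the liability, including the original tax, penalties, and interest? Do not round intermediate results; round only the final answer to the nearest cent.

$64,934.40

Penalty periods: ⌈67/30⌉ = 3; penalty = 3 × 0.5% × $62,000.00 = $930.00
Interest: $62,000.00 × ((1 + 0.000475)^67 − 1) = $62,000.00 × 0.03232903… = $2,004.3999…
Total = $62,000.00 + $930.0000 + $2,004.3999… = $64,934.40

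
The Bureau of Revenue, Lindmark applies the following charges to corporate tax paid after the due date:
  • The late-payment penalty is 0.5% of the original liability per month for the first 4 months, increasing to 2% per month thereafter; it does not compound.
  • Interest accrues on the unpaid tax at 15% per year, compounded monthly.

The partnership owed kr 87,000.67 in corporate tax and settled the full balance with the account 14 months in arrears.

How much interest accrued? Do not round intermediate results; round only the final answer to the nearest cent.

Interest (15%/yr ÷ 12 = 1.25%/month): kr 87,000.67 × ((1 + 0.0125)^14 − 1) = kr 16,526.1904…

kr 16,526.19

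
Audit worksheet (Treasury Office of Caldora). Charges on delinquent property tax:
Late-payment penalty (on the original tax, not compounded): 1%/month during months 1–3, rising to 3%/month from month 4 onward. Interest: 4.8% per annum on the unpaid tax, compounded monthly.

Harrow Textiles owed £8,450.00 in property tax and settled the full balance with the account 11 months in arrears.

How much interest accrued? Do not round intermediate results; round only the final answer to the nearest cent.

£379.33

Interest (4.8%/yr ÷ 12 = 0.4%/month): £8,450.00 × ((1 + 0.004)^11 − 1) = £379.3259…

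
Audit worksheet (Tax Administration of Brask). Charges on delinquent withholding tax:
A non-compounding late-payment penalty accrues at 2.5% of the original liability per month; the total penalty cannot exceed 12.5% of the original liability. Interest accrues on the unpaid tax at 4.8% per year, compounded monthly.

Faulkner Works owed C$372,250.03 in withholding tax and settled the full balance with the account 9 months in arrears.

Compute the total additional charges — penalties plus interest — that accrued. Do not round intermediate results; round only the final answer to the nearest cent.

C$60,148.68

Penalty (uncapped): 9 × 2.5% × C$372,250.03 = C$83,756.26…; cap = 12.5% × C$372,250.03 = C$46,531.25… → penalty = C$46,531.25…
Interest (4.8%/yr ÷ 12 = 0.4%/month): C$372,250.03 × ((1 + 0.004)^9 − 1) = C$13,617.4304…
Penalties + interest = C$46,531.2538… + C$13,617.4304… = C$60,148.68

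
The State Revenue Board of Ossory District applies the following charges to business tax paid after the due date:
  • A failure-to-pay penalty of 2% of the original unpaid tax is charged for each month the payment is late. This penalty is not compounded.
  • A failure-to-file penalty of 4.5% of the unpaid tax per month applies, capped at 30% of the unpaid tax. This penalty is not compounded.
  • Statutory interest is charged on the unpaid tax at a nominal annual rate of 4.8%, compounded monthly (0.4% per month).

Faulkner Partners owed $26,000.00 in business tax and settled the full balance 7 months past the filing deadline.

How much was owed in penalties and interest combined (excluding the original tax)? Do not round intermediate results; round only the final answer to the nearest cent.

Failure-to-file: 7 × 4.5% × $26,000.00 = $8,190.00, capped at 30% × $26,000.00 = $7,800.00
Failure-to-pay penalty = 2% × $26,000.00 × 7 mo = $3,640.00
Interest: $26,000.00 × ((1 + 0.004)^7 − 1) = $26,000.00 × 0.0283382… = $736.7945…
Penalties + interest = $11,440.0000 + $736.7945… = $12,176.79

$12,176.79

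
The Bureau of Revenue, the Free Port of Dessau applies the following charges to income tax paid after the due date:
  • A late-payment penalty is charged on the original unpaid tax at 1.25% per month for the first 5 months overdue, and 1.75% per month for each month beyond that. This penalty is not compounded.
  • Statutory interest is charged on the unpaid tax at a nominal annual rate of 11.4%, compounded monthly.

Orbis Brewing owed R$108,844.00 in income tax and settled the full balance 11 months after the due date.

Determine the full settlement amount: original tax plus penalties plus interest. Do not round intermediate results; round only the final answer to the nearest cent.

R$139,005.54

Penalty, months 1–5: 5 × 1.25% × R$108,844.00 = R$6,802.75
Penalty, months 6–11: 6 × 1.75% × R$108,844.00 = R$11,428.62
Interest (11.4%/yr ÷ 12 = 0.95%/month): R$108,844.00 × ((1 + 0.0095)^11 − 1) = R$11,930.1667…
Total = R$108,844.00 + R$18,231.3700 + R$11,930.1667… = R$139,005.54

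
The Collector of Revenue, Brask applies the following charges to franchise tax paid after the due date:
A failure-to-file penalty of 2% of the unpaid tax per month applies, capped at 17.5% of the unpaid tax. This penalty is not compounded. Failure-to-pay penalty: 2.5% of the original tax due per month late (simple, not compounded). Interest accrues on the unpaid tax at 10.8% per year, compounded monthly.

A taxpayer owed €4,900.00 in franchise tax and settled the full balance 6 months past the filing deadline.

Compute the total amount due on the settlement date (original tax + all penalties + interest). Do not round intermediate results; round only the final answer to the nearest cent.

€6,493.63

Failure-to-file: 6 × 2% × €4,900.00 = €588.00 (under the 17.5% cap)
Failure-to-pay penalty = 2.5% × €4,900.00 × 6 mo = €735.00
Interest (10.8%/yr ÷ 12 = 0.9%/month): €4,900.00 × ((1 + 0.009)^6 − 1) = €270.6254…
Total = €4,900.00 + €1,323.0000 + €270.6254… = €6,493.63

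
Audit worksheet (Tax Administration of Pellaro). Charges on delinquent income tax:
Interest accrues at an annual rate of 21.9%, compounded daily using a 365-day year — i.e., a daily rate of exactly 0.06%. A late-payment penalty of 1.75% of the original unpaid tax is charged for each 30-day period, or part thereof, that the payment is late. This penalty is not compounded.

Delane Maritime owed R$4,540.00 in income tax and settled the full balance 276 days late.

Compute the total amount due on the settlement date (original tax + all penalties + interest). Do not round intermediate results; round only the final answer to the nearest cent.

Penalty periods: ⌈276/30⌉ = 10; penalty = 10 × 1.75% × R$4,540.00 = R$794.50
Interest: R$4,540.00 × ((1 + 0.0006)^276 − 1) = R$4,540.00 × 0.18004236… = R$817.3923…
Total = R$4,540.00 + R$794.5000 + R$817.3923… = R$6,151.89

R$6,151.89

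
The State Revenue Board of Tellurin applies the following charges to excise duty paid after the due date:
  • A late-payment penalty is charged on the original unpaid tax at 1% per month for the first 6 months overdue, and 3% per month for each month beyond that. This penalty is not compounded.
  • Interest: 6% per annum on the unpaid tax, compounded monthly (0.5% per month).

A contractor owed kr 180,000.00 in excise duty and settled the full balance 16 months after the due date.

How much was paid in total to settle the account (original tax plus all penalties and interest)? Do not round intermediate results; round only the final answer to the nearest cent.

Penalty, months 1–6: 6 × 1% × kr 180,000.00 = kr 10,800.00
Penalty, months 7–16: 10 × 3% × kr 180,000.00 = kr 54,000.00
Interest: kr 180,000.00 × ((1 + 0.005)^16 − 1) = kr 180,000.00 × 0.0830712… = kr 14,952.8072…
Total = kr 180,000.00 + kr 64,800.0000 + kr 14,952.8072… = kr 259,752.81

kr 259,752.81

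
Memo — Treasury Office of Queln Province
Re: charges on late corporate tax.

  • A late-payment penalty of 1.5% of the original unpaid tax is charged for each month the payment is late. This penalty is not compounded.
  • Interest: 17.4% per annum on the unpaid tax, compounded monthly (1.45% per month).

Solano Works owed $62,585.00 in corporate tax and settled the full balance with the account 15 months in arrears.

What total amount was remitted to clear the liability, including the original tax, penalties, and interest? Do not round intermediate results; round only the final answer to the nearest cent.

Late-payment penalty = 1.5% × $62,585.00 × 15 mo = $14,081.63…
Interest: $62,585.00 × ((1 + 0.0145)^15 − 1) = $62,585.00 × 0.2410257… = $15,084.5926…
Total = $62,585.00 + $14,081.6250 + $15,084.5926… = $91,751.22

$91,751.22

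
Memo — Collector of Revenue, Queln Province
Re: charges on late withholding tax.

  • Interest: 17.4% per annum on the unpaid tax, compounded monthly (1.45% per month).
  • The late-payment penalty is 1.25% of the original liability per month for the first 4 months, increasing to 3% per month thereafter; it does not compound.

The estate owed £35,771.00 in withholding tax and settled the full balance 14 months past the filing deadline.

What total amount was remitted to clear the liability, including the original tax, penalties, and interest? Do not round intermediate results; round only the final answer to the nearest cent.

Penalty, months 1–4: 4 × 1.25% × £35,771.00 = £1,788.55
Penalty, months 5–14: 10 × 3% × £35,771.00 = £10,731.30
Interest: £35,771.00 × ((1 + 0.0145)^14 − 1) = £35,771.00 × 0.2232880… = £7,987.2354…
Total = £35,771.00 + £12,519.8500 + £7,987.2354… = £56,278.09

£56,278.09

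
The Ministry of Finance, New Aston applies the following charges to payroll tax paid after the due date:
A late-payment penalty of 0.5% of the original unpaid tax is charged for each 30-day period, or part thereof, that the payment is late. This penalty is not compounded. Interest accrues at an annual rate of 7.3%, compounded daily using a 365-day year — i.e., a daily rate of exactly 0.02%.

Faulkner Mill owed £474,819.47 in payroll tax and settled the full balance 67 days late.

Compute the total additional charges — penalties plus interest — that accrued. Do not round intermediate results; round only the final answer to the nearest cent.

£13,527.05

Penalty periods: ⌈67/30⌉ = 3; penalty = 3 × 0.5% × £474,819.47 = £7,122.29…
Interest: £474,819.47 × ((1 + 0.0002)^67 − 1) = £474,819.47 × 0.01348882… = £6,404.7565…
Penalties + interest = £7,122.2921… + £6,404.7565… = £13,527.05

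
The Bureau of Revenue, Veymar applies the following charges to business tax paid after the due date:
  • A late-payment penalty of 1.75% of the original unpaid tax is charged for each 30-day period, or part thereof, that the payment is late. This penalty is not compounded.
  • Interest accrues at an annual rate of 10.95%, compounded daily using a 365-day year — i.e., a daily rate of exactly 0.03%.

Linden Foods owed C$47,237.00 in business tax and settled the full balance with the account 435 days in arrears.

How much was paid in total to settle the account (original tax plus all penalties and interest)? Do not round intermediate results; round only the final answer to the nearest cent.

Penalty periods: ⌈435/30⌉ = 15; penalty = 15 × 1.75% × C$47,237.00 = C$12,399.71…
Interest: C$47,237.00 × ((1 + 0.0003)^435 − 1) = C$47,237.00 × 0.13937564… = C$6,583.6871…
Total = C$47,237.00 + C$12,399.7125 + C$6,583.6871… = C$66,220.40

C$66,220.40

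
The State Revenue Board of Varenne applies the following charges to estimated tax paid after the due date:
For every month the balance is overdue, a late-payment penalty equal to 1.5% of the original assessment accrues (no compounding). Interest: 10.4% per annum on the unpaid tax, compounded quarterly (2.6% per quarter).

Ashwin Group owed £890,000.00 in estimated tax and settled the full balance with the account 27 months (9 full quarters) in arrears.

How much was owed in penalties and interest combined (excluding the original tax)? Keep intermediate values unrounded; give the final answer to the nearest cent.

Late-payment penalty = 1.5% × £890,000.00 × 27 mo = £360,450.00
Interest: £890,000.00 × ((1 + 0.026)^9 − 1) = £890,000.00 × 0.2598715… = £231,285.6228…
Penalties + interest = £360,450.0000 + £231,285.6228… = £591,735.62

£591,735.62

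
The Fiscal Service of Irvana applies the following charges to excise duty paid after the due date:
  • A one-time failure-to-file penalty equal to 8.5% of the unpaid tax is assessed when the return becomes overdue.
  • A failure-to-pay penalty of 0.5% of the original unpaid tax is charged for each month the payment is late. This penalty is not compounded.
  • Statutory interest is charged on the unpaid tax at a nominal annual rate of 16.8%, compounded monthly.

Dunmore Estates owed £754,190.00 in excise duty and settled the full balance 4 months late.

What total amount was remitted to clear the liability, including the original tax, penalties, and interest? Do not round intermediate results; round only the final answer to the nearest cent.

Failure-to-file penalty: 8.5% × £754,190.00 = £64,106.15
Failure-to-pay penalty: 4 × 0.5% × £754,190.00 = £15,083.80
Interest (16.8%/yr ÷ 12 = 1.4%/month): £754,190.00 × ((1 + 0.014)^4 − 1) = £43,129.8744…
Total = £754,190.00 + £79,189.9500 + £43,129.8744… = £876,509.82

£876,509.82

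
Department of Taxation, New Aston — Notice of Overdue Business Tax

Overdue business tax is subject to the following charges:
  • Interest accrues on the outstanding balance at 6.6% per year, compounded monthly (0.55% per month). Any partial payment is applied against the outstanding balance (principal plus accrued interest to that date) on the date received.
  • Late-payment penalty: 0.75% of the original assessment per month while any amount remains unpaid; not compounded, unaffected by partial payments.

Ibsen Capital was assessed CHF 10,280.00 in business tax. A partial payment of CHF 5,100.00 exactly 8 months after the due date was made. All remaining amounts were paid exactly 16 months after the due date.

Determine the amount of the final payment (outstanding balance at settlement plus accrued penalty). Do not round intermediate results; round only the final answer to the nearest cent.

CHF 7,127.76

Balance at month 8: CHF 10,280.0000 × (1 + 0.0055)^8 = CHF 10,741.1236…
After CHF 5,100.00 payment: CHF 10,741.1236… − CHF 5,100.00 = CHF 5,641.1236…
Balance at month 16: CHF 5,641.1236… × (1 + 0.0055)^8 = CHF 5,894.1640…
Penalty: 16 × 0.75% × CHF 10,280.00 = CHF 1,233.60
Final settlement = outstanding balance + penalty = CHF 5,894.1640… + CHF 1,233.60 = CHF 7,127.76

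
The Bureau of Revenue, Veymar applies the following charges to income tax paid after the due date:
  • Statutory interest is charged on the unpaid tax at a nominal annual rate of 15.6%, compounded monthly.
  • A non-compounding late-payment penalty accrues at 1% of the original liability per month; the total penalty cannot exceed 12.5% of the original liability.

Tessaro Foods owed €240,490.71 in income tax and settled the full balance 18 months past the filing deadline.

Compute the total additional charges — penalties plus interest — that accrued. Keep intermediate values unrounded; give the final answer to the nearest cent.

Penalty (uncapped): 18 × 1% × €240,490.71 = €43,288.33…; cap = 12.5% × €240,490.71 = €30,061.34… → penalty = €30,061.34…
Interest (15.6%/yr ÷ 12 = 1.3%/month): €240,490.71 × ((1 + 0.013)^18 − 1) = €62,946.1398…
Penalties + interest = €30,061.3388… + €62,946.1398… = €93,007.48

€93,007.48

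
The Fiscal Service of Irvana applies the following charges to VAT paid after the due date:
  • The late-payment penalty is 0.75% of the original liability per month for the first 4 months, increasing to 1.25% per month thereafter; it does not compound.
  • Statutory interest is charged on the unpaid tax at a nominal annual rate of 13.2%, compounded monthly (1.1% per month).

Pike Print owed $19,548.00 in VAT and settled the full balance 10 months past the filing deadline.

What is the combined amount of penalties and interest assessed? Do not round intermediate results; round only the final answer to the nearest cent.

$4,312.44

Penalty, months 1–4: 4 × 0.75% × $19,548.00 = $586.44
Penalty, months 5–10: 6 × 1.25% × $19,548.00 = $1,466.10
Interest: $19,548.00 × ((1 + 0.011)^10 − 1) = $19,548.00 × 0.1156078… = $2,259.9020…
Penalties + interest = $2,052.5400 + $2,259.9020… = $4,312.44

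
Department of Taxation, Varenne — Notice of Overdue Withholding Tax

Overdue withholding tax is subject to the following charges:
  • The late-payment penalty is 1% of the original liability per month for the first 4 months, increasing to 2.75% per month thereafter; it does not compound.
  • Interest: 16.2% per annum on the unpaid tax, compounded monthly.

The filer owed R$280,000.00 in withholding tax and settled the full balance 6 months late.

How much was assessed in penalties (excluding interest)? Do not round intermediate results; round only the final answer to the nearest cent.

R$26,600.00

Penalty, months 1–4: 4 × 1% × R$280,000.00 = R$11,200.00
Penalty, months 5–6: 2 × 2.75% × R$280,000.00 = R$15,400.00
Total penalty = R$11,200.00 + R$15,400.00 = R$26,600.00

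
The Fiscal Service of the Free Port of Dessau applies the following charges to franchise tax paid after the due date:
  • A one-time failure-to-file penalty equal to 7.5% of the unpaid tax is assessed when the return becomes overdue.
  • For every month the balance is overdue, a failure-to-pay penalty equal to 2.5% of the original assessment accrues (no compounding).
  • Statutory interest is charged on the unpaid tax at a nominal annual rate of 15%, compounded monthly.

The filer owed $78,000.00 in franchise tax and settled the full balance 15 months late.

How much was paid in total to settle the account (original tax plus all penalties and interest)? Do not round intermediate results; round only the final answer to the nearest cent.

Failure-to-file penalty: 7.5% × $78,000.00 = $5,850.00
Failure-to-pay penalty: 15 × 2.5% × $78,000.00 = $29,250.00
Interest (15%/yr ÷ 12 = 1.25%/month): $78,000.00 × ((1 + 0.0125)^15 − 1) = $15,976.6763…
Total = $78,000.00 + $35,100.0000 + $15,976.6763… = $129,076.68

$129,076.68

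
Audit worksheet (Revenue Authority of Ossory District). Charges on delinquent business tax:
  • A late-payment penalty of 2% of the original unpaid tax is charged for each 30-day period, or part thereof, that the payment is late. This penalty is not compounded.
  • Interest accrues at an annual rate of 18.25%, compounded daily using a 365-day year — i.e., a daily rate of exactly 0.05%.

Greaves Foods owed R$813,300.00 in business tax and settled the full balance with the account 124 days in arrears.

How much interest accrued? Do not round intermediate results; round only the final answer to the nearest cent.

R$52,007.17

Interest: R$813,300.00 × ((1 + 0.0005)^124 − 1) = R$813,300.00 × 0.06394586… = R$52,007.1671…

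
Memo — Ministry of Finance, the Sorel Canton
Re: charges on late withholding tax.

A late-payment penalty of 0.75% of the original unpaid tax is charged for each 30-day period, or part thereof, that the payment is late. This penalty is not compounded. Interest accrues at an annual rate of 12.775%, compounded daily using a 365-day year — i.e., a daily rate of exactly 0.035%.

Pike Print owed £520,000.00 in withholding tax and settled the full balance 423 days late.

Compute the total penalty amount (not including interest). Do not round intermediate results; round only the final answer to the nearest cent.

£58,500.00

Penalty periods: ⌈423/30⌉ = 15; penalty = 15 × 0.75% × £520,000.00 = £58,500.00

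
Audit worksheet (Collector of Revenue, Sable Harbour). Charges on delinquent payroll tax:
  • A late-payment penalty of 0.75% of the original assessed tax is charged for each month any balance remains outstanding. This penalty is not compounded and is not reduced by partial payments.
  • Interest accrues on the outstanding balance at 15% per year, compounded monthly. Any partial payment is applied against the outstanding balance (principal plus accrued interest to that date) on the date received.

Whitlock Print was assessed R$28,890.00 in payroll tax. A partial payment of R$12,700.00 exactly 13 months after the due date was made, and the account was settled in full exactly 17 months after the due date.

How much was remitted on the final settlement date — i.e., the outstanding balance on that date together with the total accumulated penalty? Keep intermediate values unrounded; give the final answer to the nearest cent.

R$26,019.61

Monthly rate = 15% ÷ 12 = 1.25%
Balance at month 13: R$28,890.0000 × (1 + 0.0125)^13 = R$33,953.3755…
After R$12,700.00 payment: R$33,953.3755… − R$12,700.00 = R$21,253.3755…
Balance at month 17: R$21,253.3755… × (1 + 0.0125)^4 = R$22,336.1359…
Penalty: 17 × 0.75% × R$28,890.00 = R$3,683.48…
Final settlement = outstanding balance + penalty = R$22,336.1359… + R$3,683.48… = R$26,019.61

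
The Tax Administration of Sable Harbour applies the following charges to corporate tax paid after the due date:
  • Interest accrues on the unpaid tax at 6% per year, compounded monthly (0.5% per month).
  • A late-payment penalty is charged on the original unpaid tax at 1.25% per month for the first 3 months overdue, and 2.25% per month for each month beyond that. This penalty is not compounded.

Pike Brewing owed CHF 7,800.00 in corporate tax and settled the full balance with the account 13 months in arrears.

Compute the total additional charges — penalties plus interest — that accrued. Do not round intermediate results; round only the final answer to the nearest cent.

Penalty, months 1–3: 3 × 1.25% × CHF 7,800.00 = CHF 292.50
Penalty, months 4–13: 10 × 2.25% × CHF 7,800.00 = CHF 1,755.00
Interest: CHF 7,800.00 × ((1 + 0.005)^13 − 1) = CHF 7,800.00 × 0.0669862… = CHF 522.4924…
Penalties + interest = CHF 2,047.5000 + CHF 522.4924… = CHF 2,569.99

CHF 2,569.99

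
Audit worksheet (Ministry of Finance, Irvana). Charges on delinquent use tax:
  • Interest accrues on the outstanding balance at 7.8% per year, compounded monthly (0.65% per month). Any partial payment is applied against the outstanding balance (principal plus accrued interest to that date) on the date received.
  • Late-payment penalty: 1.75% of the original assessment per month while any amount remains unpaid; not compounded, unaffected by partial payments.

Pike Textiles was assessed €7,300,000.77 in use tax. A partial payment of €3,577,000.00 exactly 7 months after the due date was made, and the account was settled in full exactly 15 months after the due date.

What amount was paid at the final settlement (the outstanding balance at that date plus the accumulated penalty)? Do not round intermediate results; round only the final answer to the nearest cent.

Balance at month 7: €7,300,000.7700 × (1 + 0.0065)^7 = €7,638,698.3553…
After €3,577,000.00 payment: €7,638,698.3553… − €3,577,000.00 = €4,061,698.3553…
Balance at month 15: €4,061,698.3553… × (1 + 0.0065)^8 = €4,277,774.6339…
Penalty: 15 × 1.75% × €7,300,000.77 = €1,916,250.20…
Final settlement = outstanding balance + penalty = €4,277,774.6339… + €1,916,250.20… = €6,194,024.84

€6,194,024.84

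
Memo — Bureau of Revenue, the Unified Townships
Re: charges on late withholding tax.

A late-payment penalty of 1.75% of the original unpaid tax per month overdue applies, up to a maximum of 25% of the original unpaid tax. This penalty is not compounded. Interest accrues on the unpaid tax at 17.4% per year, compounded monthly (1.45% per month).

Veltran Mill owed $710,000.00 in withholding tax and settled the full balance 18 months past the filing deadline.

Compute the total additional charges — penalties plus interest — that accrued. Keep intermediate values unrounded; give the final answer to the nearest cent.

$387,515.77

Penalty (uncapped): 18 × 1.75% × $710,000.00 = $223,650.00; cap = 25% × $710,000.00 = $177,500.00 → penalty = $177,500.00
Interest: $710,000.00 × ((1 + 0.0145)^18 − 1) = $710,000.00 × 0.2957969… = $210,015.7736…
Penalties + interest = $177,500.0000 + $210,015.7736… = $387,515.77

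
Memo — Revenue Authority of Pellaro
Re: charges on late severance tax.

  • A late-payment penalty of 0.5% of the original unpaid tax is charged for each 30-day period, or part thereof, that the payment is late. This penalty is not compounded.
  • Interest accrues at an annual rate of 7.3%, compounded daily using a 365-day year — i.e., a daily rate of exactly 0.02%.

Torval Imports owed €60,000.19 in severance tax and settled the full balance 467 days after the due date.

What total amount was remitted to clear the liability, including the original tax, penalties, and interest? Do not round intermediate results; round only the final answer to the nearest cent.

Penalty periods: ⌈467/30⌉ = 16; penalty = 16 × 0.5% × €60,000.19 = €4,800.02…
Interest: €60,000.19 × ((1 + 0.0002)^467 − 1) = €60,000.19 × 0.09789055… = €5,873.4519…
Total = €60,000.19 + €4,800.0152 + €5,873.4519… = €70,673.66

€70,673.66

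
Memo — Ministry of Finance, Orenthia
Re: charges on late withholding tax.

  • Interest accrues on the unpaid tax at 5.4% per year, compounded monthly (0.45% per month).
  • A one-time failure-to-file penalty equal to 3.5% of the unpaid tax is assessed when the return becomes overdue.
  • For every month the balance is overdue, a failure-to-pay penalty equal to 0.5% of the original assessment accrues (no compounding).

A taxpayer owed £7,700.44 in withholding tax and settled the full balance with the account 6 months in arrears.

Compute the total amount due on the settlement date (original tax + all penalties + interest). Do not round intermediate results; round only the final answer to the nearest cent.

£8,411.23

Failure-to-file penalty: 3.5% × £7,700.44 = £269.52…
Failure-to-pay penalty: 6 × 0.5% × £7,700.44 = £231.01…
Interest: £7,700.44 × ((1 + 0.0045)^6 − 1) = £7,700.44 × 0.0273056… = £210.2650…
Total = £7,700.44 + £500.5286 + £210.2650… = £8,411.23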